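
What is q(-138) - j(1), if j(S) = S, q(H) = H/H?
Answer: 0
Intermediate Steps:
q(H) = 1
q(-138) - j(1) = 1 - 1*1 = 1 - 1 = 0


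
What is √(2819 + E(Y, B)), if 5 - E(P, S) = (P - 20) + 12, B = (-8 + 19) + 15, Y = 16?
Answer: 16*√11 ≈ 53.066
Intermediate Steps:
B = 26 (B = 11 + 15 = 26)
E(P, S) = 13 - P (E(P, S) = 5 - ((P - 20) + 12) = 5 - ((-20 + P) + 12) = 5 - (-8 + P) = 5 + (8 - P) = 13 - P)
√(2819 + E(Y, B)) = √(2819 + (13 - 1*16)) = √(2819 + (13 - 16)) = √(2819 - 3) = √2816 = 16*√11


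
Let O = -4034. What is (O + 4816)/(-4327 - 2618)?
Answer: -782/6945 ≈ -0.11260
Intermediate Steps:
(O + 4816)/(-4327 - 2618) = (-4034 + 4816)/(-4327 - 2618) = 782/(-6945) = 782*(-1/6945) = -782/6945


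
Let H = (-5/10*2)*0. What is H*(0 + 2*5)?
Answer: 0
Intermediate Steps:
H = 0 (H = (-5*⅒*2)*0 = -½*2*0 = -1*0 = 0)
H*(0 + 2*5) = 0*(0 + 2*5) = 0*(0 + 10) = 0*10 = 0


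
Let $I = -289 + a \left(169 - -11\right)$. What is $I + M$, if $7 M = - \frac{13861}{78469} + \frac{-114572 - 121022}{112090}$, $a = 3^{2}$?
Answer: $\frac{40964236740747}{30784565735} \approx 1330.7$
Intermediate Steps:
$a = 9$
$I = 1331$ ($I = -289 + 9 \left(169 - -11\right) = -289 + 9 \left(169 + 11\right) = -289 + 9 \cdot 180 = -289 + 1620 = 1331$)
$M = - \frac{10020252538}{30784565735}$ ($M = \frac{- \frac{13861}{78469} + \frac{-114572 - 121022}{112090}}{7} = \frac{\left(-13861\right) \frac{1}{78469} - \frac{117797}{56045}}{7} = \frac{- \frac{13861}{78469} - \frac{117797}{56045}}{7} = \frac{1}{7} \left(- \frac{10020252538}{4397795105}\right) = - \frac{10020252538}{30784565735} \approx -0.3255$)
$I + M = 1331 - \frac{10020252538}{30784565735} = \frac{40964236740747}{30784565735}$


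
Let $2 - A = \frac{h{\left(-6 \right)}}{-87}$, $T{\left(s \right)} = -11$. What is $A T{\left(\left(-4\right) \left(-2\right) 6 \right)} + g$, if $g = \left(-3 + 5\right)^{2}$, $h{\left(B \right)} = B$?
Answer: $- \frac{500}{29} \approx -17.241$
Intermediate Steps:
$A = \frac{56}{29}$ ($A = 2 - - \frac{6}{-87} = 2 - \left(-6\right) \left(- \frac{1}{87}\right) = 2 - \frac{2}{29} = \frac{56}{29} \approx 1.931$)
$g = 4$ ($g = 2^{2} = 4$)
$A T{\left(\left(-4\right) \left(-2\right) 6 \right)} + g = \frac{56}{29} \left(-11\right) + 4 = - \frac{616}{29} + 4 = - \frac{500}{29}$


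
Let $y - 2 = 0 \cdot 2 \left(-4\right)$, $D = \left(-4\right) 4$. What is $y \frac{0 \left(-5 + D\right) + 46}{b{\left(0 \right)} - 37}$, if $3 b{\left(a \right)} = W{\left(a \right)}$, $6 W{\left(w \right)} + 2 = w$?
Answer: $- \frac{414}{167} \approx -2.479$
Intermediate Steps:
$W{\left(w \right)} = - \frac{1}{3} + \frac{w}{6}$
$b{\left(a \right)} = - \frac{1}{9} + \frac{a}{18}$ ($b{\left(a \right)} = \frac{- \frac{1}{3} + \frac{a}{6}}{3} = - \frac{1}{9} + \frac{a}{18}$)
$D = -16$
$y = 2$ ($y = 2 + 0 \cdot 2 \left(-4\right) = 2 + 0 \left(-4\right) = 2 + 0 = 2$)
$y \frac{0 \left(-5 + D\right) + 46}{b{\left(0 \right)} - 37} = 2 \frac{0 \left(-5 - 16\right) + 46}{\left(- \frac{1}{9} + \frac{1}{18} \cdot 0\right) - 37} = 2 \frac{0 \left(-21\right) + 46}{\left(- \frac{1}{9} + 0\right) - 37} = 2 \frac{0 + 46}{- \frac{1}{9} - 37} = 2 \frac{46}{- \frac{334}{9}} = 2 \cdot 46 \left(- \frac{9}{334}\right) = 2 \left(- \frac{207}{167}\right) = - \frac{414}{167}$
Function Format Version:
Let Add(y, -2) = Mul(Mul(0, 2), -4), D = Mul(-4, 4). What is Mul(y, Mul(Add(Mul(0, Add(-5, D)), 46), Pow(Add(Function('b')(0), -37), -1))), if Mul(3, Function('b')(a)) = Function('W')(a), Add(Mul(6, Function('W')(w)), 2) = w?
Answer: Rational(-414, 167) ≈ -2.4790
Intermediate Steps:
Function('W')(w) = Add(Rational(-1, 3), Mul(Rational(1, 6), w))
Function('b')(a) = Add(Rational(-1, 9), Mul(Rational(1, 18), a)) (Function('b')(a) = Mul(Rational(1, 3), Add(Rational(-1, 3), Mul(Rational(1, 6), a))) = Add(Rational(-1, 9), Mul(Rational(1, 18), a)))
D = -16
y = 2 (y = Add(2, Mul(Mul(0, 2), -4)) = Add(2, Mul(0, -4)) = Add(2, 0) = 2)
Mul(y, Mul(Add(Mul(0, Add(-5, D)), 46), Pow(Add(Function('b')(0), -37), -1))) = Mul(2, Mul(Add(Mul(0, Add(-5, -16)), 46), Pow(Add(Add(Rational(-1, 9), Mul(Rational(1, 18), 0)), -37), -1))) = Mul(2, Mul(Add(Mul(0, -21), 46), Pow(Add(Add(Rational(-1, 9), 0), -37), -1))) = Mul(2, Mul(Add(0, 46), Pow(Add(Rational(-1, 9), -37), -1))) = Mul(2, Mul(46, Pow(Rational(-334, 9), -1))) = Mul(2, Mul(46, Rational(-9, 334))) = Mul(2, Rational(-207, 167)) = Rational(-414, 167)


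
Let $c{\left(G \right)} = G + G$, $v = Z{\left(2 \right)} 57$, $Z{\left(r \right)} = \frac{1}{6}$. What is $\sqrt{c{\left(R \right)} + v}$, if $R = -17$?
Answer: $\frac{7 i \sqrt{2}}{2} \approx 4.9497 i$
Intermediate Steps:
$Z{\left(r \right)} = \frac{1}{6}$
$v = \frac{19}{2}$ ($v = \frac{1}{6} \cdot 57 = \frac{19}{2} \approx 9.5$)
$c{\left(G \right)} = 2 G$
$\sqrt{c{\left(R \right)} + v} = \sqrt{2 \left(-17\right) + \frac{19}{2}} = \sqrt{-34 + \frac{19}{2}} = \sqrt{- \frac{49}{2}} = \frac{7 i \sqrt{2}}{2}$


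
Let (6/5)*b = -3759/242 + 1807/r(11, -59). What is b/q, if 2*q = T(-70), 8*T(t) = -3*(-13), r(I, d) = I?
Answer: 719900/14157 ≈ 50.851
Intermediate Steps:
T(t) = 39/8 (T(t) = (-3*(-13))/8 = (⅛)*39 = 39/8)
q = 39/16 (q = (½)*(39/8) = 39/16 ≈ 2.4375)
b = 179975/1452 (b = 5*(-3759/242 + 1807/11)/6 = (⅚)*(35995/242) = 179975/1452 ≈ 123.95)
b/q = 179975/(1452*(39/16)) = (179975/1452)*(16/39) = 719900/14157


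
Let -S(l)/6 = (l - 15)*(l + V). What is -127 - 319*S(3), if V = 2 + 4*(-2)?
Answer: 68777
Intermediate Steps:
V = -6 (V = 2 - 8 = -6)
S(l) = -6*(-15 + l)*(-6 + l) (S(l) = -6*(l - 15)*(l - 6) = -6*(-15 + l)*(-6 + l))
-127 - 319*S(3) = -127 - 319*(-540 - 6*3² + 126*3) = -127 - 319*(-540 - 6*9 + 378) = -127 - 319*(-540 - 54 + 378) = -127 - 319*(-216) = -127 + 68904 = 68777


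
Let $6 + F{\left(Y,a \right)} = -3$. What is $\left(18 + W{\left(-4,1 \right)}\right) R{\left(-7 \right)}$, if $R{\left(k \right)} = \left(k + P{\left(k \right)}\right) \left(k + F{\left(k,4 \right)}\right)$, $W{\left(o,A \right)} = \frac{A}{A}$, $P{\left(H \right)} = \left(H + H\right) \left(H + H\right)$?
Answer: $-57456$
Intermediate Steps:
$P{\left(H \right)} = 4 H^{2}$ ($P{\left(H \right)} = 2 H 2 H = 4 H^{2}$)
$F{\left(Y,a \right)} = -9$ ($F{\left(Y,a \right)} = -6 - 3 = -9$)
$W{\left(o,A \right)} = 1$
$R{\left(k \right)} = \left(-9 + k\right) \left(k + 4 k^{2}\right)$ ($R{\left(k \right)} = \left(k + 4 k^{2}\right) \left(k - 9\right) = \left(k + 4 k^{2}\right) \left(-9 + k\right) = \left(-9 + k\right) \left(k + 4 k^{2}\right)$)
$\left(18 + W{\left(-4,1 \right)}\right) R{\left(-7 \right)} = \left(18 + 1\right) \left(- 7 \left(-9 - -245 + 4 \left(-7\right)^{2}\right)\right) = 19 \left(- 7 \left(-9 + 245 + 4 \cdot 49\right)\right) = 19 \left(- 7 \left(-9 + 245 + 196\right)\right) = 19 \left(\left(-7\right) 432\right) = 19 \left(-3024\right) = -57456$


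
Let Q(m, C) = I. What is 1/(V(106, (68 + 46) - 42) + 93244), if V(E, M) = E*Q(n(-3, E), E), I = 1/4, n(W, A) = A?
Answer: 2/186541 ≈ 1.0722e-5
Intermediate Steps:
I = ¼ ≈ 0.25000
Q(m, C) = ¼
V(E, M) = E/4 (V(E, M) = E*(¼) = E/4)
1/(V(106, (68 + 46) - 42) + 93244) = 1/((¼)*106 + 93244) = 1/(53/2 + 93244) = 1/(186541/2) = 2/186541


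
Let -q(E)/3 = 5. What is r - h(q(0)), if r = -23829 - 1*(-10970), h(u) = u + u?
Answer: -12829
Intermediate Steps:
q(E) = -15 (q(E) = -3*5 = -15)
h(u) = 2*u
r = -12859 (r = -23829 + 10970 = -12859)
r - h(q(0)) = -12859 - 2*(-15) = -12859 - 1*(-30) = -12859 + 30 = -12829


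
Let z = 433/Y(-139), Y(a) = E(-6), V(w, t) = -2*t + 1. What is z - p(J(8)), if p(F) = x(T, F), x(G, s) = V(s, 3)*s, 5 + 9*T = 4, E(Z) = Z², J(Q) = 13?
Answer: 2773/36 ≈ 77.028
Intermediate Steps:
T = -⅑ (T = -5/9 + (⅑)*4 = -5/9 + 4/9 = -⅑ ≈ -0.11111)
V(w, t) = 1 - 2*t
Y(a) = 36 (Y(a) = (-6)² = 36)
x(G, s) = -5*s (x(G, s) = (1 - 2*3)*s = (1 - 6)*s = -5*s)
z = 433/36 ≈ 12.028
p(F) = -5*F
z - p(J(8)) = 433/36 - (-5)*13 = 433/36 - 1*(-65) = 433/36 + 65 = 2773/36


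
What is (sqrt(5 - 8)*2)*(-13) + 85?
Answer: 85 - 26*I*sqrt(3) ≈ 85.0 - 45.033*I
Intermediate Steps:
(sqrt(5 - 8)*2)*(-13) + 85 = (sqrt(-3)*2)*(-13) + 85 = ((I*sqrt(3))*2)*(-13) + 85 = (2*I*sqrt(3))*(-13) + 85 = -26*I*sqrt(3) + 85 = 85 - 26*I*sqrt(3)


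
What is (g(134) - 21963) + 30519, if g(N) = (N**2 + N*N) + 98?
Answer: 44566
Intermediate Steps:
g(N) = 98 + 2*N**2 (g(N) = (N**2 + N**2) + 98 = 2*N**2 + 98 = 98 + 2*N**2)
(g(134) - 21963) + 30519 = ((98 + 2*134**2) - 21963) + 30519 = ((98 + 2*17956) - 21963) + 30519 = ((98 + 35912) - 21963) + 30519 = (36010 - 21963) + 30519 = 14047 + 30519 = 44566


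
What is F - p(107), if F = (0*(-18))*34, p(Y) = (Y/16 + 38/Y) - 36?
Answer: 49575/1712 ≈ 28.957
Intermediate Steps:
p(Y) = -36 + 38/Y + Y/16 (p(Y) = (Y*(1/16) + 38/Y) - 36 = (Y/16 + 38/Y) - 36 = (38/Y + Y/16) - 36 = -36 + 38/Y + Y/16)
F = 0 (F = 0*34 = 0)
F - p(107) = 0 - (-36 + 38/107 + (1/16)*107) = 0 - (-36 + 38*(1/107) + 107/16) = 0 - (-36 + 38/107 + 107/16) = 0 - 1*(-49575/1712) = 0 + 49575/1712 = 49575/1712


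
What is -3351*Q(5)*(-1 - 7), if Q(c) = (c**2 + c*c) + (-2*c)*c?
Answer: 0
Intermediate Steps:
Q(c) = 0 (Q(c) = (c**2 + c**2) - 2*c**2 = 2*c**2 - 2*c**2 = 0)
-3351*Q(5)*(-1 - 7) = -0*(-1 - 7) = -0*(-8) = -3351*0 = 0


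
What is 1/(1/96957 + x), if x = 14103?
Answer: 96957/1367384572 ≈ 7.0907e-5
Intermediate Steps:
1/(1/96957 + x) = 1/(1/96957 + 14103) = 1/(1367384572/96957) = 96957/1367384572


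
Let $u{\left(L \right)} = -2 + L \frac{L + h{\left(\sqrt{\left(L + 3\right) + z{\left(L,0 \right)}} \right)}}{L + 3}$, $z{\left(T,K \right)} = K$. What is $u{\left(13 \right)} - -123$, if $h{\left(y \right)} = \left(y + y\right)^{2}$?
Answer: $\frac{2937}{16} \approx 183.56$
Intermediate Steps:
$h{\left(y \right)} = 4 y^{2}$ ($h{\left(y \right)} = \left(2 y\right)^{2} = 4 y^{2}$)
$u{\left(L \right)} = -2 + \frac{L \left(12 + 5 L\right)}{3 + L}$ ($u{\left(L \right)} = -2 + L \frac{L + 4 \left(\sqrt{\left(L + 3\right) + 0}\right)^{2}}{L + 3} = -2 + L \frac{L + 4 \left(\sqrt{\left(3 + L\right) + 0}\right)^{2}}{3 + L} = -2 + L \frac{L + 4 \left(\sqrt{3 + L}\right)^{2}}{3 + L} = -2 + L \frac{L + 4 \left(3 + L\right)}{3 + L} = -2 + L \frac{L + \left(12 + 4 L\right)}{3 + L} = -2 + L \frac{12 + 5 L}{3 + L} = -2 + \frac{L \left(12 + 5 L\right)}{3 + L}$)
$u{\left(13 \right)} - -123 = \frac{-6 + 5 \cdot 13^{2} + 10 \cdot 13}{3 + 13} - -123 = \frac{-6 + 5 \cdot 169 + 130}{16} + 123 = \frac{-6 + 845 + 130}{16} + 123 = \frac{1}{16} \cdot 969 + 123 = \frac{969}{16} + 123 = \frac{2937}{16}$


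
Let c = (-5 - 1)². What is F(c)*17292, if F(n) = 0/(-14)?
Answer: 0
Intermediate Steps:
c = 36 (c = (-6)² = 36)
F(n) = 0 (F(n) = 0*(-1/14) = 0)
F(c)*17292 = 0*17292 = 0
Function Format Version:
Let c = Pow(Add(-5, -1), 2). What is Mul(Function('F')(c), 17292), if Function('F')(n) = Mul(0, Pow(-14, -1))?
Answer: 0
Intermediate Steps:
c = 36 (c = Pow(-6, 2) = 36)
Function('F')(n) = 0 (Function('F')(n) = Mul(0, Rational(-1, 14)) = 0)
Mul(Function('F')(c), 17292) = Mul(0, 17292) = 0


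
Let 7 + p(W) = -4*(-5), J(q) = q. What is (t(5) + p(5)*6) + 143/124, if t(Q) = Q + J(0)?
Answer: 10435/124 ≈ 84.153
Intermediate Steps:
p(W) = 13 (p(W) = -7 - 4*(-5) = -7 + 20 = 13)
t(Q) = Q (t(Q) = Q + 0 = Q)
(t(5) + p(5)*6) + 143/124 = (5 + 13*6) + 143/124 = (5 + 78) + 143*(1/124) = 83 + 143/124 = 10435/124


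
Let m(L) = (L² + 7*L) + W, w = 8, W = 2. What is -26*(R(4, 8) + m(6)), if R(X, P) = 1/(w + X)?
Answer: -12493/6 ≈ -2082.2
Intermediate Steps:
R(X, P) = 1/(8 + X)
m(L) = 2 + L² + 7*L (m(L) = (L² + 7*L) + 2 = 2 + L² + 7*L)
-26*(R(4, 8) + m(6)) = -26*(1/(8 + 4) + (2 + 6² + 7*6)) = -26*(1/12 + (2 + 36 + 42)) = -26*(1/12 + 80) = -26*961/12 = -12493/6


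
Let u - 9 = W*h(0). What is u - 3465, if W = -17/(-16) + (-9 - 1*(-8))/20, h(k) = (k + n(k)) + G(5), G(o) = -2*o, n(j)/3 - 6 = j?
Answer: -34479/10 ≈ -3447.9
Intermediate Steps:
n(j) = 18 + 3*j
h(k) = 8 + 4*k (h(k) = (k + (18 + 3*k)) - 2*5 = (18 + 4*k) - 10 = 8 + 4*k)
W = 81/80 (W = -17*(-1/16) + (-9 + 8)*(1/20) = 17/16 - 1*1/20 = 17/16 - 1/20 = 81/80 ≈ 1.0125)
u = 171/10 (u = 9 + 81*(8 + 4*0)/80 = 9 + 81*(8 + 0)/80 = 9 + (81/80)*8 = 9 + 81/10 = 171/10 ≈ 17.100)
u - 3465 = 171/10 - 3465 = -34479/10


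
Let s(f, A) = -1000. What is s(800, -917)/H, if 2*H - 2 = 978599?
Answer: -2000/978601 ≈ -0.0020437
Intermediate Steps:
H = 978601/2 (H = 1 + (½)*978599 = 1 + 978599/2 = 978601/2 ≈ 4.8930e+5)
s(800, -917)/H = -1000/978601/2 = -1000*2/978601 = -2000/978601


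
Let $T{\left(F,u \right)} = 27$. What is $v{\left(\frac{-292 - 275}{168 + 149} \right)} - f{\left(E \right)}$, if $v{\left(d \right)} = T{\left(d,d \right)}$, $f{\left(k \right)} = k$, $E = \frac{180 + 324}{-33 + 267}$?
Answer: $\frac{323}{13} \approx 24.846$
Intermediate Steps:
$E = \frac{28}{13}$ ($E = \frac{504}{234} = 504 \cdot \frac{1}{234} = \frac{28}{13} \approx 2.1538$)
$v{\left(d \right)} = 27$
$v{\left(\frac{-292 - 275}{168 + 149} \right)} - f{\left(E \right)} = 27 - \frac{28}{13} = \frac{323}{13}$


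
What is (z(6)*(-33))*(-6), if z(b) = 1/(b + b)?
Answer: 33/2 ≈ 16.500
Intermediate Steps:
z(b) = 1/(2*b)
(z(6)*(-33))*(-6) = (((½)/6)*(-33))*(-6) = (((½)*(⅙))*(-33))*(-6) = ((1/12)*(-33))*(-6) = -11/4*(-6) = 33/2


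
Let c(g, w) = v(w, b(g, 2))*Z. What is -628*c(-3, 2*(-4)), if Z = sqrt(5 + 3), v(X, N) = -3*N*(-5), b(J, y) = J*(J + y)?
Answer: -56520*sqrt(2) ≈ -79931.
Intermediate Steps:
v(X, N) = 15*N
Z = 2*sqrt(2) (Z = sqrt(8) = 2*sqrt(2) ≈ 2.8284)
c(g, w) = 30*g*sqrt(2)*(2 + g) (c(g, w) = (15*(g*(g + 2)))*(2*sqrt(2)) = (15*(g*(2 + g)))*(2*sqrt(2)) = (15*g*(2 + g))*(2*sqrt(2)) = 30*g*sqrt(2)*(2 + g))
-628*c(-3, 2*(-4)) = -18840*(-3)*sqrt(2)*(2 - 3) = -18840*(-3)*sqrt(2)*(-1) = -56520*sqrt(2)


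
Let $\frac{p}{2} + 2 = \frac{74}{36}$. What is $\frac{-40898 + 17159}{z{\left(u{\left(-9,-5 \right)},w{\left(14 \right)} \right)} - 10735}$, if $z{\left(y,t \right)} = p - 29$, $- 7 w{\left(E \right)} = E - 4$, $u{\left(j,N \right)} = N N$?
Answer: $\frac{213651}{96875} \approx 2.2054$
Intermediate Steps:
$u{\left(j,N \right)} = N^{2}$
$p = \frac{1}{9}$ ($p = -4 + 2 \cdot \frac{74}{36} = -4 + 2 \cdot 74 \cdot \frac{1}{36} = -4 + 2 \cdot \frac{37}{18} = -4 + \frac{37}{9} = \frac{1}{9} \approx 0.11111$)
$w{\left(E \right)} = \frac{4}{7} - \frac{E}{7}$ ($w{\left(E \right)} = - \frac{E - 4}{7} = - \frac{-4 + E}{7} = \frac{4}{7} - \frac{E}{7}$)
$z{\left(y,t \right)} = - \frac{260}{9}$ ($z{\left(y,t \right)} = \frac{1}{9} - 29 = - \frac{260}{9}$)
$\frac{-40898 + 17159}{z{\left(u{\left(-9,-5 \right)},w{\left(14 \right)} \right)} - 10735} = \frac{-40898 + 17159}{- \frac{260}{9} - 10735} = - \frac{23739}{- \frac{96875}{9}} = \left(-23739\right) \left(- \frac{9}{96875}\right) = \frac{213651}{96875}$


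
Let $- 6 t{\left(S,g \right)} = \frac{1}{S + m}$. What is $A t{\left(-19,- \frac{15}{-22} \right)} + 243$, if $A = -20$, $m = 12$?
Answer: $\frac{5093}{21} \approx 242.52$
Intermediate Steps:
$t{\left(S,g \right)} = - \frac{1}{6 \left(12 + S\right)}$ ($t{\left(S,g \right)} = - \frac{1}{6 \left(S + 12\right)} = - \frac{1}{6 \left(12 + S\right)}$)
$A t{\left(-19,- \frac{15}{-22} \right)} + 243 = - 20 \left(- \frac{1}{72 + 6 \left(-19\right)}\right) + 243 = - 20 \left(- \frac{1}{72 - 114}\right) + 243 = - 20 \left(- \frac{1}{-42}\right) + 243 = - 20 \left(\left(-1\right) \left(- \frac{1}{42}\right)\right) + 243 = \left(-20\right) \frac{1}{42} + 243 = - \frac{10}{21} + 243 = \frac{5093}{21}$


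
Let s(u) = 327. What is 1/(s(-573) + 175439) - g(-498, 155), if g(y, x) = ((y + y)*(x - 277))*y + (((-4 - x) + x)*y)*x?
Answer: 10581854229457/175766 ≈ 6.0204e+7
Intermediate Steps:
g(y, x) = -4*x*y + 2*y²*(-277 + x) (g(y, x) = ((2*y)*(-277 + x))*y + (-4*y)*x = (2*y*(-277 + x))*y - 4*x*y = 2*y²*(-277 + x) - 4*x*y = -4*x*y + 2*y²*(-277 + x))
1/(s(-573) + 175439) - g(-498, 155) = 1/(327 + 175439) - 2*(-498)*(-277*(-498) - 2*155 + 155*(-498)) = 1/175766 - 2*(-498)*(137946 - 310 - 77190) = 1/175766 - 2*(-498)*60446 = 1/175766 - 1*(-60204216) = 1/175766 + 60204216 = 10581854229457/175766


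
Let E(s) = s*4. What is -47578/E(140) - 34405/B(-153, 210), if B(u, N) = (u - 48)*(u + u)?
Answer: -736399817/8610840 ≈ -85.520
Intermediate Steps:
E(s) = 4*s
B(u, N) = 2*u*(-48 + u) (B(u, N) = (-48 + u)*(2*u) = 2*u*(-48 + u))
-47578/E(140) - 34405/B(-153, 210) = -47578/(4*140) - 34405*(-1/(306*(-48 - 153))) = -47578/560 - 34405/(2*(-153)*(-201)) = -47578*1/560 - 34405/61506 = -23789/280 - 34405*1/61506 = -23789/280 - 34405/61506 = -736399817/8610840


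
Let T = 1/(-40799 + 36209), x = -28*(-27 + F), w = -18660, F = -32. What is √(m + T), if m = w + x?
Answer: I*√39814027710/1530 ≈ 130.41*I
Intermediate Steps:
x = 1652 (x = -28*(-27 - 32) = -28*(-59) = 1652)
m = -17008 (m = -18660 + 1652 = -17008)
T = -1/4590 (T = 1/(-4590) = -1/4590 ≈ -0.00021786)
√(m + T) = √(-17008 - 1/4590) = √(-78066721/4590) = I*√39814027710/1530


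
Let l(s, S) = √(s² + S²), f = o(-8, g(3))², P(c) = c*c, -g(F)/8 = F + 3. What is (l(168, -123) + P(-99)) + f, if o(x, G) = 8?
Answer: 9865 + 3*√4817 ≈ 10073.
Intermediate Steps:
g(F) = -24 - 8*F (g(F) = -8*(F + 3) = -8*(3 + F) = -24 - 8*F)
P(c) = c²
f = 64 (f = 8² = 64)
l(s, S) = √(S² + s²)
(l(168, -123) + P(-99)) + f = (√((-123)² + 168²) + (-99)²) + 64 = (√(15129 + 28224) + 9801) + 64 = (√43353 + 9801) + 64 = (3*√4817 + 9801) + 64 = (9801 + 3*√4817) + 64 = 9865 + 3*√4817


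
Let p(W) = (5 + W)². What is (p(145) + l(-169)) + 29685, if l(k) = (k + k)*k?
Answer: 109307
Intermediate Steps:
l(k) = 2*k² (l(k) = (2*k)*k = 2*k²)
(p(145) + l(-169)) + 29685 = ((5 + 145)² + 2*(-169)²) + 29685 = (150² + 2*28561) + 29685 = (22500 + 57122) + 29685 = 79622 + 29685 = 109307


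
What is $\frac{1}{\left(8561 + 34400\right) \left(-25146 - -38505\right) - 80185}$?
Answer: $\frac{1}{573835814} \approx 1.7427 \cdot 10^{-9}$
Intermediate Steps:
$\frac{1}{\left(8561 + 34400\right) \left(-25146 - -38505\right) - 80185} = \frac{1}{42961 \left(-25146 + 38505\right) - 80185} = \frac{1}{42961 \cdot 13359 - 80185} = \frac{1}{573915999 - 80185} = \frac{1}{573835814}$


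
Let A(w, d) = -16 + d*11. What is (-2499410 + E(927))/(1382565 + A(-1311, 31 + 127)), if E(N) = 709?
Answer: -2498701/1384287 ≈ -1.8050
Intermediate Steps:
A(w, d) = -16 + 11*d
(-2499410 + E(927))/(1382565 + A(-1311, 31 + 127)) = (-2499410 + 709)/(1382565 + (-16 + 11*(31 + 127))) = -2498701/(1382565 + (-16 + 11*158)) = -2498701/(1382565 + (-16 + 1738)) = -2498701/(1382565 + 1722) = -2498701/1384287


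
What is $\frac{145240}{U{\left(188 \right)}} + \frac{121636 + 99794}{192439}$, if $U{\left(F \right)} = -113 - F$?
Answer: $- \frac{27883189930}{57924139} \approx -481.37$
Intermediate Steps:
$\frac{145240}{U{\left(188 \right)}} + \frac{121636 + 99794}{192439} = \frac{145240}{-113 - 188} + \frac{121636 + 99794}{192439} = \frac{145240}{-113 - 188} + 221430 \cdot \frac{1}{192439} = \frac{145240}{-301} + \frac{221430}{192439} = 145240 \left(- \frac{1}{301}\right) + \frac{221430}{192439} = - \frac{145240}{301} + \frac{221430}{192439} = - \frac{27883189930}{57924139}$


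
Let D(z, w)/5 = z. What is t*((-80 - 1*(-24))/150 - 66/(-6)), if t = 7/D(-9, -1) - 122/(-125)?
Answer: 735631/84375 ≈ 8.7186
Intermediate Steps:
D(z, w) = 5*z
t = 923/1125 (t = 7/((5*(-9))) - 122/(-125) = 7/(-45) - 122*(-1/125) = 7*(-1/45) + 122/125 = -7/45 + 122/125 = 923/1125 ≈ 0.82044)
t*((-80 - 1*(-24))/150 - 66/(-6)) = 923*((-80 - 1*(-24))/150 - 66/(-6))/1125 = 923*((-80 + 24)*(1/150) - 66*(-⅙))/1125 = 923*(-56*1/150 + 11)/1125 = 923*(-28/75 + 11)/1125 = (923/1125)*(797/75) = 735631/84375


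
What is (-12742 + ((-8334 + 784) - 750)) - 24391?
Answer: -45433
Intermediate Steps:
(-12742 + ((-8334 + 784) - 750)) - 24391 = (-12742 + (-7550 - 750)) - 24391 = (-12742 - 8300) - 24391 = -21042 - 24391 = -45433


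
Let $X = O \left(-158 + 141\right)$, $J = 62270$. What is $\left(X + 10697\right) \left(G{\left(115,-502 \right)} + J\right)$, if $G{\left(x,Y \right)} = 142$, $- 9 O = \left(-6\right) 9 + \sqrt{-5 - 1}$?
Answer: $661255140 + \frac{353668 i \sqrt{6}}{3} \approx 6.6126 \cdot 10^{8} + 2.8877 \cdot 10^{5} i$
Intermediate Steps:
$O = 6 - \frac{i \sqrt{6}}{9}$ ($O = - \frac{\left(-6\right) 9 + \sqrt{-5 - 1}}{9} = - \frac{-54 + \sqrt{-6}}{9} = - \frac{-54 + i \sqrt{6}}{9} = 6 - \frac{i \sqrt{6}}{9} \approx 6.0 - 0.27217 i$)
$X = -102 + \frac{17 i \sqrt{6}}{9}$ ($X = \left(6 - \frac{i \sqrt{6}}{9}\right) \left(-158 + 141\right) = \left(6 - \frac{i \sqrt{6}}{9}\right) \left(-17\right) = -102 + \frac{17 i \sqrt{6}}{9} \approx -102.0 + 4.6268 i$)
$\left(X + 10697\right) \left(G{\left(115,-502 \right)} + J\right) = \left(\left(-102 + \frac{17 i \sqrt{6}}{9}\right) + 10697\right) \left(142 + 62270\right) = \left(10595 + \frac{17 i \sqrt{6}}{9}\right) 62412 = 661255140 + \frac{353668 i \sqrt{6}}{3}$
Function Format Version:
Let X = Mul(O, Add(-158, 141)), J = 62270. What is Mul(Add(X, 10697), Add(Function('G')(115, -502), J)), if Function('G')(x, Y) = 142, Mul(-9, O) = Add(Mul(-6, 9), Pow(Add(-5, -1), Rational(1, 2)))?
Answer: Add(661255140, Mul(Rational(353668, 3), I, Pow(6, Rational(1, 2)))) ≈ Add(6.6126e+8, Mul(2.8877e+5, I))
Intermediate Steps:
O = Add(6, Mul(Rational(-1, 9), I, Pow(6, Rational(1, 2)))) (O = Mul(Rational(-1, 9), Add(Mul(-6, 9), Pow(Add(-5, -1), Rational(1, 2)))) = Mul(Rational(-1, 9), Add(-54, Pow(-6, Rational(1, 2)))) = Mul(Rational(-1, 9), Add(-54, Mul(I, Pow(6, Rational(1, 2))))) = Add(6, Mul(Rational(-1, 9), I, Pow(6, Rational(1, 2)))) ≈ Add(6.0000, Mul(-0.27217, I)))
X = Add(-102, Mul(Rational(17, 9), I, Pow(6, Rational(1, 2)))) (X = Mul(Add(6, Mul(Rational(-1, 9), I, Pow(6, Rational(1, 2)))), Add(-158, 141)) = Mul(Add(6, Mul(Rational(-1, 9), I, Pow(6, Rational(1, 2)))), -17) = Add(-102, Mul(Rational(17, 9), I, Pow(6, Rational(1, 2)))) ≈ Add(-102.00, Mul(4.6268, I)))
Mul(Add(X, 10697), Add(Function('G')(115, -502), J)) = Mul(Add(Add(-102, Mul(Rational(17, 9), I, Pow(6, Rational(1, 2)))), 10697), Add(142, 62270)) = Mul(Add(10595, Mul(Rational(17, 9), I, Pow(6, Rational(1, 2)))), 62412) = Add(661255140, Mul(Rational(353668, 3), I, Pow(6, Rational(1, 2))))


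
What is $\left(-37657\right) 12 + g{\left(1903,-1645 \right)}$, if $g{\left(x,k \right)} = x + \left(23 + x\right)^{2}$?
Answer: $3259495$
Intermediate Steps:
$\left(-37657\right) 12 + g{\left(1903,-1645 \right)} = \left(-37657\right) 12 + \left(1903 + \left(23 + 1903\right)^{2}\right) = -451884 + \left(1903 + 1926^{2}\right) = -451884 + \left(1903 + 3709476\right) = -451884 + 3711379 = 3259495$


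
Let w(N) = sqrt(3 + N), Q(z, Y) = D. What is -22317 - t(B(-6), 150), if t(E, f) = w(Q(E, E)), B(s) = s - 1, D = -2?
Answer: -22318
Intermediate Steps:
Q(z, Y) = -2
B(s) = -1 + s
t(E, f) = 1 (t(E, f) = sqrt(3 - 2) = sqrt(1) = 1)
-22317 - t(B(-6), 150) = -22317 - 1*1 = -22317 - 1 = -22318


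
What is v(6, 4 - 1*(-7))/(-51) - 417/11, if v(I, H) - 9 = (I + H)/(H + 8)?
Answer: -406141/10659 ≈ -38.103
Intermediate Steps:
v(I, H) = 9 + (H + I)/(8 + H) (v(I, H) = 9 + (I + H)/(H + 8) = 9 + (H + I)/(8 + H))
v(6, 4 - 1*(-7))/(-51) - 417/11 = ((72 + 6 + 10*(4 - 1*(-7)))/(8 + (4 - 1*(-7))))/(-51) - 417/11 = ((72 + 6 + 10*(4 + 7))/(8 + (4 + 7)))*(-1/51) - 417*1/11 = ((72 + 6 + 10*11)/(8 + 11))*(-1/51) - 417/11 = ((72 + 6 + 110)/19)*(-1/51) - 417/11 = ((1/19)*188)*(-1/51) - 417/11 = (188/19)*(-1/51) - 417/11 = -188/969 - 417/11 = -406141/10659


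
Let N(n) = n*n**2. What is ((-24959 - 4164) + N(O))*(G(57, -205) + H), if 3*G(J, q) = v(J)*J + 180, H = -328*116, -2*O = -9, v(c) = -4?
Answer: 1105069290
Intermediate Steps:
O = 9/2 (O = -1/2*(-9) = 9/2 ≈ 4.5000)
H = -38048
N(n) = n**3
G(J, q) = 60 - 4*J/3 (G(J, q) = (-4*J + 180)/3 = (180 - 4*J)/3 = 60 - 4*J/3)
((-24959 - 4164) + N(O))*(G(57, -205) + H) = ((-24959 - 4164) + (9/2)**3)*((60 - 4/3*57) - 38048) = (-29123 + 729/8)*((60 - 76) - 38048) = -232255*(-16 - 38048)/8 = -232255/8*(-38064) = 1105069290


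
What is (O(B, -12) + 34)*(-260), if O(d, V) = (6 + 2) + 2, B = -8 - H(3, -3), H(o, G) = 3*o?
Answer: -11440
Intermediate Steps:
B = -17 (B = -8 - 3*3 = -8 - 1*9 = -8 - 9 = -17)
O(d, V) = 10 (O(d, V) = 8 + 2 = 10)
(O(B, -12) + 34)*(-260) = (10 + 34)*(-260) = 44*(-260) = -11440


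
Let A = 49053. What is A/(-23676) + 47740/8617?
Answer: 33695359/9715052 ≈ 3.4684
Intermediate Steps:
A/(-23676) + 47740/8617 = 49053/(-23676) + 47740/8617 = 49053*(-1/23676) + 47740*(1/8617) = -16351/7892 + 6820/1231 = 33695359/9715052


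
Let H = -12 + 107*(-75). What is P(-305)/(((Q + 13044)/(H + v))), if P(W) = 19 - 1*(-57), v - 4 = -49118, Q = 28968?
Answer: -1085869/10503 ≈ -103.39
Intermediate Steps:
v = -49114 (v = 4 - 49118 = -49114)
P(W) = 76 (P(W) = 19 + 57 = 76)
H = -8037 (H = -12 - 8025 = -8037)
P(-305)/(((Q + 13044)/(H + v))) = 76/(((28968 + 13044)/(-8037 - 49114))) = 76/((42012/(-57151))) = 76/((42012*(-1/57151))) = 76/(-42012/57151) = 76*(-57151/42012) = -1085869/10503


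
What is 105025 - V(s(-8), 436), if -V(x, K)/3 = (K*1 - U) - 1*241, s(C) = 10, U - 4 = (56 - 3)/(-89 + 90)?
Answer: 105439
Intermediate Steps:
U = 57 (U = 4 + (56 - 3)/(-89 + 90) = 4 + 53/1 = 4 + 53*1 = 4 + 53 = 57)
V(x, K) = 894 - 3*K (V(x, K) = -3*((K*1 - 1*57) - 1*241) = -3*((K - 57) - 241) = -3*((-57 + K) - 241) = -3*(-298 + K) = 894 - 3*K)
105025 - V(s(-8), 436) = 105025 - (894 - 3*436) = 105025 - (894 - 1308) = 105025 - 1*(-414) = 105025 + 414 = 105439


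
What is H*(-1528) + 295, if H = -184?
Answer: 281447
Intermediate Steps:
H*(-1528) + 295 = -184*(-1528) + 295 = 281152 + 295 = 281447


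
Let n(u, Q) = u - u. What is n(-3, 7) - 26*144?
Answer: -3744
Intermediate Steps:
n(u, Q) = 0
n(-3, 7) - 26*144 = 0 - 26*144 = 0 - 3744 = -3744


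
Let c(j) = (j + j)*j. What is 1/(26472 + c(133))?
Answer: 1/61850 ≈ 1.6168e-5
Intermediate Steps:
c(j) = 2*j² (c(j) = (2*j)*j = 2*j²)
1/(26472 + c(133)) = 1/(26472 + 2*133²) = 1/(26472 + 2*17689) = 1/(26472 + 35378) = 1/61850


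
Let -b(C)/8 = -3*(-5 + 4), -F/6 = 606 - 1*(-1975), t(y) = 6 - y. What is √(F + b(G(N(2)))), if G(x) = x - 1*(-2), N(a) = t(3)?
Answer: I*√15510 ≈ 124.54*I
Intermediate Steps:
N(a) = 3 (N(a) = 6 - 1*3 = 6 - 3 = 3)
G(x) = 2 + x (G(x) = x + 2 = 2 + x)
F = -15486 (F = -6*(606 - 1*(-1975)) = -6*(606 + 1975) = -6*2581 = -15486)
b(C) = -24 (b(C) = -(-24)*(-5 + 4) = -(-24)*(-1) = -8*3 = -24)
√(F + b(G(N(2)))) = √(-15486 - 24) = √(-15510) = I*√15510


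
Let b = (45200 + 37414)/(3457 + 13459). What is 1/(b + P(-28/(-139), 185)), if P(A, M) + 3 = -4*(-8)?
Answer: 8458/286589 ≈ 0.029513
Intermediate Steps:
P(A, M) = 29 (P(A, M) = -3 - 4*(-8) = -3 + 32 = 29)
b = 41307/8458 (b = 82614/16916 = 82614*(1/16916) = 41307/8458 ≈ 4.8838)
1/(b + P(-28/(-139), 185)) = 1/(41307/8458 + 29) = 1/(286589/8458) = 8458/286589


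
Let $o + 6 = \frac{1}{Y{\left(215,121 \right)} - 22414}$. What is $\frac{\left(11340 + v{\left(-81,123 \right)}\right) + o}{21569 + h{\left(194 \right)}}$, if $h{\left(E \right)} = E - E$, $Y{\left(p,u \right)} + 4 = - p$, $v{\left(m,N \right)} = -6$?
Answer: $\frac{256386623}{488171177} \approx 0.5252$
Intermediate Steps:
$Y{\left(p,u \right)} = -4 - p$
$h{\left(E \right)} = 0$
$o = - \frac{135799}{22633}$ ($o = -6 + \frac{1}{\left(-4 - 215\right) - 22414} = -6 + \frac{1}{-219 - 22414} = -6 + \frac{1}{-22633} = -6 - \frac{1}{22633} = - \frac{135799}{22633} \approx -6.0$)
$\frac{\left(11340 + v{\left(-81,123 \right)}\right) + o}{21569 + h{\left(194 \right)}} = \frac{\left(11340 - 6\right) - \frac{135799}{22633}}{21569 + 0} = \frac{11334 - \frac{135799}{22633}}{21569} = \frac{256386623}{22633} \cdot \frac{1}{21569} = \frac{256386623}{488171177}$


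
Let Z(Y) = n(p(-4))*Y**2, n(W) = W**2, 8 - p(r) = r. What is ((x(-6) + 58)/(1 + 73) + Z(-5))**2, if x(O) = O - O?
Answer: 17749966441/1369 ≈ 1.2966e+7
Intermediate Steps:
p(r) = 8 - r
x(O) = 0
Z(Y) = 144*Y**2 (Z(Y) = (8 - 1*(-4))**2*Y**2 = (8 + 4)**2*Y**2 = 12**2*Y**2 = 144*Y**2)
((x(-6) + 58)/(1 + 73) + Z(-5))**2 = ((0 + 58)/(1 + 73) + 144*(-5)**2)**2 = (58/74 + 144*25)**2 = (58*(1/74) + 3600)**2 = (29/37 + 3600)**2 = (133229/37)**2 = 17749966441/1369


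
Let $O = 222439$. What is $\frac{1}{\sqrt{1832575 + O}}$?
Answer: $\frac{\sqrt{2055014}}{2055014} \approx 0.00069758$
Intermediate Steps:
$\frac{1}{\sqrt{1832575 + O}} = \frac{1}{\sqrt{1832575 + 222439}} = \frac{1}{\sqrt{2055014}} = \frac{\sqrt{2055014}}{2055014}$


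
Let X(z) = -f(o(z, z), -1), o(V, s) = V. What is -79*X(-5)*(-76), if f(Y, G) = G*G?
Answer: -6004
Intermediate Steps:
f(Y, G) = G²
X(z) = -1 (X(z) = -1*(-1)² = -1*1 = -1)
-79*X(-5)*(-76) = -79*(-1)*(-76) = 79*(-76) = -6004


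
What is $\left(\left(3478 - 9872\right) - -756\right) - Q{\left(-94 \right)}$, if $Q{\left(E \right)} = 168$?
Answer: $-5806$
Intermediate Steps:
$\left(\left(3478 - 9872\right) - -756\right) - Q{\left(-94 \right)} = \left(\left(3478 - 9872\right) - -756\right) - 168 = \left(-6394 + 756\right) - 168 = -5638 - 168 = -5806$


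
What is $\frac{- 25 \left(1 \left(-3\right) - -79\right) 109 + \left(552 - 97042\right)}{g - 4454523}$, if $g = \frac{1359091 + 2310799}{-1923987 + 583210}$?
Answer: $\frac{407046489430}{5972525654261} \approx 0.068153$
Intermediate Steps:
$g = - \frac{3669890}{1340777}$ ($g = \frac{3669890}{-1340777} = 3669890 \left(- \frac{1}{1340777}\right) = - \frac{3669890}{1340777} \approx -2.7371$)
$\frac{- 25 \left(1 \left(-3\right) - -79\right) 109 + \left(552 - 97042\right)}{g - 4454523} = \frac{- 25 \left(1 \left(-3\right) - -79\right) 109 + \left(552 - 97042\right)}{- \frac{3669890}{1340777} - 4454523} = \frac{- 25 \left(-3 + 79\right) 109 + \left(552 - 97042\right)}{- \frac{5972525654261}{1340777}} = \left(\left(-25\right) 76 \cdot 109 - 96490\right) \left(- \frac{1340777}{5972525654261}\right) = \left(\left(-1900\right) 109 - 96490\right) \left(- \frac{1340777}{5972525654261}\right) = \left(-207100 - 96490\right) \left(- \frac{1340777}{5972525654261}\right) = \left(-303590\right) \left(- \frac{1340777}{5972525654261}\right) = \frac{407046489430}{5972525654261}$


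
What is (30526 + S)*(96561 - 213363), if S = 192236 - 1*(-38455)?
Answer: -30510668034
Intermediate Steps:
S = 230691 (S = 192236 + 38455 = 230691)
(30526 + S)*(96561 - 213363) = (30526 + 230691)*(96561 - 213363) = 261217*(-116802) = -30510668034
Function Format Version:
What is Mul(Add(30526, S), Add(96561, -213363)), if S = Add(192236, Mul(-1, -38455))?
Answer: -30510668034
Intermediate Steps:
S = 230691 (S = Add(192236, 38455) = 230691)
Mul(Add(30526, S), Add(96561, -213363)) = Mul(Add(30526, 230691), Add(96561, -213363)) = Mul(261217, -116802) = -30510668034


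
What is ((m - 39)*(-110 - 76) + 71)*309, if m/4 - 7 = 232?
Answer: -52681719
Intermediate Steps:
m = 956 (m = 28 + 4*232 = 28 + 928 = 956)
((m - 39)*(-110 - 76) + 71)*309 = ((956 - 39)*(-110 - 76) + 71)*309 = (917*(-186) + 71)*309 = (-170562 + 71)*309 = -170491*309 = -52681719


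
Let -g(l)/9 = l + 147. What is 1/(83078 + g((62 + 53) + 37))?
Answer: 1/80387 ≈ 1.2440e-5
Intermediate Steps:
g(l) = -1323 - 9*l (g(l) = -9*(l + 147) = -9*(147 + l) = -1323 - 9*l)
1/(83078 + g((62 + 53) + 37)) = 1/(83078 + (-1323 - 9*((62 + 53) + 37))) = 1/(83078 + (-1323 - 9*(115 + 37))) = 1/(83078 + (-1323 - 9*152)) = 1/(83078 + (-1323 - 1368)) = 1/(83078 - 2691) = 1/80387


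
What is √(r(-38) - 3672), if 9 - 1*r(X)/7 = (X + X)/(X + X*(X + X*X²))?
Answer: I*√1209014225267/18303 ≈ 60.075*I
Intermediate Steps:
r(X) = 63 - 14*X/(X + X*(X + X³)) (r(X) = 63 - 7*(X + X)/(X + X*(X + X*X²)) = 63 - 7*2*X/(X + X*(X + X³)) = 63 - 14*X/(X + X*(X + X³)))
√(r(-38) - 3672) = √(7*(7 + 9*(-38) + 9*(-38)³)/(1 - 38 + (-38)³) - 3672) = √(7*(7 - 342 + 9*(-54872))/(1 - 38 - 54872) - 3672) = √(7*(7 - 342 - 493848)/(-54909) - 3672) = √(7*(-1/54909)*(-494183) - 3672) = √(3459281/54909 - 3672) = √(-198166567/54909) = I*√1209014225267/18303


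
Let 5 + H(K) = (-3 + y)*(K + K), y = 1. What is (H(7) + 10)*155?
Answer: -3565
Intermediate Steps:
H(K) = -5 - 4*K (H(K) = -5 + (-3 + 1)*(K + K) = -5 - 4*K)
(H(7) + 10)*155 = ((-5 - 4*7) + 10)*155 = ((-5 - 28) + 10)*155 = (-33 + 10)*155 = -23*155 = -3565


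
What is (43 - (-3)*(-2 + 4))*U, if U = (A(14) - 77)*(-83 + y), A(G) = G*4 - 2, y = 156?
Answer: -82271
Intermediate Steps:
A(G) = -2 + 4*G (A(G) = 4*G - 2 = -2 + 4*G)
U = -1679 (U = ((-2 + 4*14) - 77)*(-83 + 156) = ((-2 + 56) - 77)*73 = (54 - 77)*73 = -23*73 = -1679)
(43 - (-3)*(-2 + 4))*U = (43 - (-3)*(-2 + 4))*(-1679) = (43 - (-3)*2)*(-1679) = (43 - 1*(-6))*(-1679) = (43 + 6)*(-1679) = 49*(-1679) = -82271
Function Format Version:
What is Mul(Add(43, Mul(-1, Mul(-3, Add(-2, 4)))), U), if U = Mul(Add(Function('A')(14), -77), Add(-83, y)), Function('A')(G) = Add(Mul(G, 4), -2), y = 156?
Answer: -82271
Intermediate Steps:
Function('A')(G) = Add(-2, Mul(4, G)) (Function('A')(G) = Add(Mul(4, G), -2) = Add(-2, Mul(4, G)))
U = -1679 (U = Mul(Add(Add(-2, Mul(4, 14)), -77), Add(-83, 156)) = Mul(Add(Add(-2, 56), -77), 73) = Mul(Add(54, -77), 73) = Mul(-23, 73) = -1679)
Mul(Add(43, Mul(-1, Mul(-3, Add(-2, 4)))), U) = Mul(Add(43, Mul(-1, Mul(-3, Add(-2, 4)))), -1679) = Mul(Add(43, Mul(-1, Mul(-3, 2))), -1679) = Mul(Add(43, Mul(-1, -6)), -1679) = Mul(Add(43, 6), -1679) = Mul(49, -1679) = -82271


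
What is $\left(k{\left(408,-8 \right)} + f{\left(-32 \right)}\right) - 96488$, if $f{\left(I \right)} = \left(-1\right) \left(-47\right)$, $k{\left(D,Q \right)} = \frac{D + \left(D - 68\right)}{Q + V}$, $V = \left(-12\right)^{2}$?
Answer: $- \frac{192871}{2} \approx -96436.0$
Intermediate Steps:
$V = 144$
$k{\left(D,Q \right)} = \frac{-68 + 2 D}{144 + Q}$ ($k{\left(D,Q \right)} = \frac{D + \left(D - 68\right)}{Q + 144} = \frac{D + \left(-68 + D\right)}{144 + Q} = \frac{-68 + 2 D}{144 + Q}$)
$f{\left(I \right)} = 47$
$\left(k{\left(408,-8 \right)} + f{\left(-32 \right)}\right) - 96488 = \left(\frac{2 \left(-34 + 408\right)}{144 - 8} + 47\right) - 96488 = \left(2 \cdot \frac{1}{136} \cdot 374 + 47\right) - 96488 = \left(\frac{11}{2} + 47\right) - 96488 = \frac{105}{2} - 96488 = - \frac{192871}{2}$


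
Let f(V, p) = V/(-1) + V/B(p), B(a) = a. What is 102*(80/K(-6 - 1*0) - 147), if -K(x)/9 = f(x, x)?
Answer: -317594/21 ≈ -15124.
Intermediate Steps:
f(V, p) = -V + V/p (f(V, p) = V/(-1) + V/p = V*(-1) + V/p = -V + V/p)
K(x) = -9 + 9*x (K(x) = -9*(-x + x/x) = -9*(-x + 1) = -9*(1 - x) = -9 + 9*x)
102*(80/K(-6 - 1*0) - 147) = 102*(80/(-9 + 9*(-6 - 1*0)) - 147) = 102*(80/(-9 + 9*(-6 + 0)) - 147) = 102*(80/(-9 + 9*(-6)) - 147) = 102*(80/(-9 - 54) - 147) = 102*(80/(-63) - 147) = 102*(80*(-1/63) - 147) = 102*(-80/63 - 147) = 102*(-9341/63) = -317594/21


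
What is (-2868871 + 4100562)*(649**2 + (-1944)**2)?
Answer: 5173517279867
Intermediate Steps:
(-2868871 + 4100562)*(649**2 + (-1944)**2) = 1231691*(421201 + 3779136) = 1231691*4200337 = 5173517279867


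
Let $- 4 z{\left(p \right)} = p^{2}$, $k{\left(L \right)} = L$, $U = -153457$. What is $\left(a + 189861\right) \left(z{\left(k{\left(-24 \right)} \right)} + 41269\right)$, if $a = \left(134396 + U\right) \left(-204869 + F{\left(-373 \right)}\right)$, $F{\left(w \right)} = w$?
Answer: $160893650995875$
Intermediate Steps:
$a = 3912117762$ ($a = \left(134396 - 153457\right) \left(-204869 - 373\right) = \left(-19061\right) \left(-205242\right) = 3912117762$)
$z{\left(p \right)} = - \frac{p^{2}}{4}$
$\left(a + 189861\right) \left(z{\left(k{\left(-24 \right)} \right)} + 41269\right) = \left(3912117762 + 189861\right) \left(- \frac{\left(-24\right)^{2}}{4} + 41269\right) = 3912307623 \left(\left(- \frac{1}{4}\right) 576 + 41269\right) = 3912307623 \left(-144 + 41269\right) = 3912307623 \cdot 41125 = 160893650995875$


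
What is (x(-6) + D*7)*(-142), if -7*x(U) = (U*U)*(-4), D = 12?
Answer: -103944/7 ≈ -14849.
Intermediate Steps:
x(U) = 4*U**2/7 (x(U) = -U*U*(-4)/7 = -U**2*(-4)/7 = -(-4)*U**2/7 = 4*U**2/7)
(x(-6) + D*7)*(-142) = ((4/7)*(-6)**2 + 12*7)*(-142) = ((4/7)*36 + 84)*(-142) = (144/7 + 84)*(-142) = (732/7)*(-142) = -103944/7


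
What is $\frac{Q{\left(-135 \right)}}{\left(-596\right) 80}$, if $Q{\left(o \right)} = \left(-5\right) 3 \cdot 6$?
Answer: $\frac{9}{4768} \approx 0.0018876$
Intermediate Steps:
$Q{\left(o \right)} = -90$ ($Q{\left(o \right)} = \left(-15\right) 6 = -90$)
$\frac{Q{\left(-135 \right)}}{\left(-596\right) 80} = - \frac{90}{\left(-596\right) 80} = - \frac{90}{-47680} = \left(-90\right) \left(- \frac{1}{47680}\right) = \frac{9}{4768}$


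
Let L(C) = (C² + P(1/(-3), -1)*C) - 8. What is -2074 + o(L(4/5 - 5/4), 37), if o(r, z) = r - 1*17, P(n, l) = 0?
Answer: -839519/400 ≈ -2098.8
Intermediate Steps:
L(C) = -8 + C² (L(C) = (C² + 0*C) - 8 = (C² + 0) - 8 = C² - 8 = -8 + C²)
o(r, z) = -17 + r (o(r, z) = r - 17 = -17 + r)
-2074 + o(L(4/5 - 5/4), 37) = -2074 + (-17 + (-8 + (4/5 - 5/4)²)) = -2074 + (-17 + (-8 + (4*(⅕) - 5*¼)²)) = -2074 + (-17 + (-8 + (⅘ - 5/4)²)) = -2074 + (-17 + (-8 + (-9/20)²)) = -2074 + (-17 + (-8 + 81/400)) = -2074 + (-17 - 3119/400) = -2074 - 9919/400 = -839519/400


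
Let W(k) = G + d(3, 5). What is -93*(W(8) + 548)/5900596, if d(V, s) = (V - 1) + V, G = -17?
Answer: -12462/1475149 ≈ -0.0084480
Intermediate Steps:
d(V, s) = -1 + 2*V (d(V, s) = (-1 + V) + V = -1 + 2*V)
W(k) = -12 (W(k) = -17 + (-1 + 2*3) = -17 + (-1 + 6) = -17 + 5 = -12)
-93*(W(8) + 548)/5900596 = -93*(-12 + 548)/5900596 = -93*536*(1/5900596) = -49848*1/5900596 = -12462/1475149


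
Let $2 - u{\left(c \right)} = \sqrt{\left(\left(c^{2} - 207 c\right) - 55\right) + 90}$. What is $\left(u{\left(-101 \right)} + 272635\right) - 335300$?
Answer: $-62663 - \sqrt{31143} \approx -62840.0$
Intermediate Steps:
$u{\left(c \right)} = 2 - \sqrt{35 + c^{2} - 207 c}$ ($u{\left(c \right)} = 2 - \sqrt{\left(\left(c^{2} - 207 c\right) - 55\right) + 90} = 2 - \sqrt{\left(-55 + c^{2} - 207 c\right) + 90} = 2 - \sqrt{35 + c^{2} - 207 c}$)
$\left(u{\left(-101 \right)} + 272635\right) - 335300 = \left(\left(2 - \sqrt{35 + \left(-101\right)^{2} - -20907}\right) + 272635\right) - 335300 = \left(\left(2 - \sqrt{35 + 10201 + 20907}\right) + 272635\right) - 335300 = \left(\left(2 - \sqrt{31143}\right) + 272635\right) - 335300 = \left(272637 - \sqrt{31143}\right) - 335300 = -62663 - \sqrt{31143}$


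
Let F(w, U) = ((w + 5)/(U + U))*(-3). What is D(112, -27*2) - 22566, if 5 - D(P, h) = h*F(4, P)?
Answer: -2527561/112 ≈ -22568.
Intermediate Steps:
F(w, U) = -3*(5 + w)/(2*U) (F(w, U) = ((5 + w)/((2*U)))*(-3) = ((5 + w)*(1/(2*U)))*(-3) = ((5 + w)/(2*U))*(-3) = -3*(5 + w)/(2*U))
D(P, h) = 5 + 27*h/(2*P) (D(P, h) = 5 - h*3*(-5 - 1*4)/(2*P) = 5 - h*3*(-5 - 4)/(2*P) = 5 - h*(3/2)*(-9)/P = 5 - h*(-27/(2*P)) = 5 - (-27)*h/(2*P) = 5 + 27*h/(2*P))
D(112, -27*2) - 22566 = (5 + (27/2)*(-27*2)/112) - 22566 = (5 + (27/2)*(-54)*(1/112)) - 22566 = (5 - 729/112) - 22566 = -169/112 - 22566 = -2527561/112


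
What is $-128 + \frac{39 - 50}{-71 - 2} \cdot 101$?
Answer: $- \frac{8233}{73} \approx -112.78$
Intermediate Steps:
$-128 + \frac{39 - 50}{-71 - 2} \cdot 101 = -128 + - \frac{11}{-73} \cdot 101 = -128 + \left(-11\right) \left(- \frac{1}{73}\right) 101 = -128 + \frac{11}{73} \cdot 101 = -128 + \frac{1111}{73} = - \frac{8233}{73}$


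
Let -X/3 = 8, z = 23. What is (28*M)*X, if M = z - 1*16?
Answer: -4704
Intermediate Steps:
X = -24 (X = -3*8 = -24)
M = 7 (M = 23 - 1*16 = 23 - 16 = 7)
(28*M)*X = (28*7)*(-24) = 196*(-24) = -4704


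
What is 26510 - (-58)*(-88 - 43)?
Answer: 18912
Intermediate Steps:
26510 - (-58)*(-88 - 43) = 26510 - (-58)*(-131) = 26510 - 1*7598 = 26510 - 7598 = 18912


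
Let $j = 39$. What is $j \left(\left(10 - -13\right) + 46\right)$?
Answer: $2691$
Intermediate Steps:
$j \left(\left(10 - -13\right) + 46\right) = 39 \left(\left(10 - -13\right) + 46\right) = 39 \left(\left(10 + 13\right) + 46\right) = 39 \left(23 + 46\right) = 39 \cdot 69 = 2691$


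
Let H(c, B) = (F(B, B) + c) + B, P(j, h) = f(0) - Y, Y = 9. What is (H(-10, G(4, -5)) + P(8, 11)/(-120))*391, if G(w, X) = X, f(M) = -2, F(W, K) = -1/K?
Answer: -138023/24 ≈ -5751.0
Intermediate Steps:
P(j, h) = -11 (P(j, h) = -2 - 1*9 = -2 - 9 = -11)
H(c, B) = B + c - 1/B (H(c, B) = (-1/B + c) + B = (c - 1/B) + B = B + c - 1/B)
(H(-10, G(4, -5)) + P(8, 11)/(-120))*391 = ((-5 - 10 - 1/(-5)) - 11/(-120))*391 = ((-5 - 10 - 1*(-⅕)) - 11*(-1/120))*391 = ((-5 - 10 + ⅕) + 11/120)*391 = (-74/5 + 11/120)*391 = -353/24*391 = -138023/24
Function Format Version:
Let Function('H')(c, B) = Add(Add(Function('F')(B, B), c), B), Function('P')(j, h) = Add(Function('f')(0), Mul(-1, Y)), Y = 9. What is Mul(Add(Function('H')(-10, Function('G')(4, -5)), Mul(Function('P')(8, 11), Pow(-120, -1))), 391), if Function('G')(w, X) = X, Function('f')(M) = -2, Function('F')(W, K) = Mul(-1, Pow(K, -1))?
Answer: Rational(-138023, 24) ≈ -5751.0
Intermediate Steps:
Function('P')(j, h) = -11 (Function('P')(j, h) = Add(-2, Mul(-1, 9)) = Add(-2, -9) = -11)
Function('H')(c, B) = Add(B, c, Mul(-1, Pow(B, -1))) (Function('H')(c, B) = Add(Add(Mul(-1, Pow(B, -1)), c), B) = Add(Add(c, Mul(-1, Pow(B, -1))), B) = Add(B, c, Mul(-1, Pow(B, -1))))
Mul(Add(Function('H')(-10, Function('G')(4, -5)), Mul(Function('P')(8, 11), Pow(-120, -1))), 391) = Mul(Add(Add(-5, -10, Mul(-1, Pow(-5, -1))), Mul(-11, Pow(-120, -1))), 391) = Mul(Add(Add(-5, -10, Mul(-1, Rational(-1, 5))), Mul(-11, Rational(-1, 120))), 391) = Mul(Add(Add(-5, -10, Rational(1, 5)), Rational(11, 120)), 391) = Mul(Add(Rational(-74, 5), Rational(11, 120)), 391) = Mul(Rational(-353, 24), 391) = Rational(-138023, 24)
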